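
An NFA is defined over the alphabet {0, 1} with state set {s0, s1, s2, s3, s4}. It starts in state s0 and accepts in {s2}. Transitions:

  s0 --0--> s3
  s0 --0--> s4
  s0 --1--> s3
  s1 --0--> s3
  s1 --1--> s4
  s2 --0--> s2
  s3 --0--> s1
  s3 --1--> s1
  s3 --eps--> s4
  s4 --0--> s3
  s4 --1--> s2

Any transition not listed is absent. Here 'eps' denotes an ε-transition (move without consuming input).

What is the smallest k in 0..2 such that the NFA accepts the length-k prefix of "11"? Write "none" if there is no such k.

2

Start in {s0}.
Read '1': s0→{s3}; union {s3}; ε-closure = {s3, s4}.
Read '1': s3→{s1}, s4→{s2}; now {s1, s2}.
None of the earlier sets intersect F, but {s1, s2} does.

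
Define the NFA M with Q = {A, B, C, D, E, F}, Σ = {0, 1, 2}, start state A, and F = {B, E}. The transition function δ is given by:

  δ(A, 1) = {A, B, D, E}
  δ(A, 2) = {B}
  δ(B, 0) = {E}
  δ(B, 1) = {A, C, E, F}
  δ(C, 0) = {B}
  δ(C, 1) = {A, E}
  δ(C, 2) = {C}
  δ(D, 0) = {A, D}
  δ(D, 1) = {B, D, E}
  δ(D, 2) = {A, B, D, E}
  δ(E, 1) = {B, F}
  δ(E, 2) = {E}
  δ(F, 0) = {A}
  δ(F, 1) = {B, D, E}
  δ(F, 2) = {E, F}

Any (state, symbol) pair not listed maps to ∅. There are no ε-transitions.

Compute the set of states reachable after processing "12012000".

{A, D}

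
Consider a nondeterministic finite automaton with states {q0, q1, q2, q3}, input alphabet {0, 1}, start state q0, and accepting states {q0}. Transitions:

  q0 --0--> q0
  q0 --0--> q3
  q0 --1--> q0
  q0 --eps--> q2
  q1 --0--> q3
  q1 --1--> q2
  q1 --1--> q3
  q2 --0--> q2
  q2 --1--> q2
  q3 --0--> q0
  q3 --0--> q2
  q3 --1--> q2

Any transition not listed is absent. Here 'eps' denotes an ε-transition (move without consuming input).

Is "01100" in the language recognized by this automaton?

Start: ε-closure({q0}) = {q0, q2}.
Read '0': q0→{q0, q3}, q2→{q2}; now {q0, q2, q3}.
Read '1': q0→{q0}, q2→{q2}, q3→{q2}; now {q0, q2}.
Read '1': q0→{q0}, q2→{q2}; now {q0, q2}.
Read '0': q0→{q0, q3}, q2→{q2}; now {q0, q2, q3}.
Read '0': q0→{q0, q3}, q2→{q2}, q3→{q0, q2}; now {q0, q2, q3}.
The final set {q0, q2, q3} contains the accepting state q0.

Yes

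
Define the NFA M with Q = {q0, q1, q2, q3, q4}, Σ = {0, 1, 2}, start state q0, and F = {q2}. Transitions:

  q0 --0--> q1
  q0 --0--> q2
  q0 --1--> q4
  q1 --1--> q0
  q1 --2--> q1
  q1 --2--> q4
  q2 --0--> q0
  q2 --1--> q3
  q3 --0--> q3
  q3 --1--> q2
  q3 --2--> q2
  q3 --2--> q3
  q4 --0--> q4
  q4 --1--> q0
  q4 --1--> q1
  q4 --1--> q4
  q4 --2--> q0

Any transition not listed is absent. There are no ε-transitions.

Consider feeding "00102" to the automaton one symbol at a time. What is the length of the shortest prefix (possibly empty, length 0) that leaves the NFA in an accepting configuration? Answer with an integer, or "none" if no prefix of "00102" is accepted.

Start in {q0}.
Read '0': q0→{q1, q2}; now {q1, q2}.
None of the earlier sets intersect F, but {q1, q2} does.

1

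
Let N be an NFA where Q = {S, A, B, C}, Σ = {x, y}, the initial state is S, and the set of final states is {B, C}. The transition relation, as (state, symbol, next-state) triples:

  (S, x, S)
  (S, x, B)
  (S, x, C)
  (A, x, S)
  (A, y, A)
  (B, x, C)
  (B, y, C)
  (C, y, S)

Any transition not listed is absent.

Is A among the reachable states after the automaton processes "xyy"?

No

Start in {S}.
Read 'x': S→{S, B, C}; now {S, B, C}.
Read 'y': S→∅, B→{C}, C→{S}; now {S, C}.
Read 'y': S→∅, C→{S}; now {S}.
State A is not in {S}.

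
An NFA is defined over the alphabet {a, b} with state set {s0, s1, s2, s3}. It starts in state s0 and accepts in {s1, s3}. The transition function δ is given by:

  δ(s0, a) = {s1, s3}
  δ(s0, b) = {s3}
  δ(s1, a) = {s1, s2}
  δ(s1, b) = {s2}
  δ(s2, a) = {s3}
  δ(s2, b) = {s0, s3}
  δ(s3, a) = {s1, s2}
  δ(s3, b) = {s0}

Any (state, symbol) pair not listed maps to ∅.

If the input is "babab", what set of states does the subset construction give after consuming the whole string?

{s0, s2, s3}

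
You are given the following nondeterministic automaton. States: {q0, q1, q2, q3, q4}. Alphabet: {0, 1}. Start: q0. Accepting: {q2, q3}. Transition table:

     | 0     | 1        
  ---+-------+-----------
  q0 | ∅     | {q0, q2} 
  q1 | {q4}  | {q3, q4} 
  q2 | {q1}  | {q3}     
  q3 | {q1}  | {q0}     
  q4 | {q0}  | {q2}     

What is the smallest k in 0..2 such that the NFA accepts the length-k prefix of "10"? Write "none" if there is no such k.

1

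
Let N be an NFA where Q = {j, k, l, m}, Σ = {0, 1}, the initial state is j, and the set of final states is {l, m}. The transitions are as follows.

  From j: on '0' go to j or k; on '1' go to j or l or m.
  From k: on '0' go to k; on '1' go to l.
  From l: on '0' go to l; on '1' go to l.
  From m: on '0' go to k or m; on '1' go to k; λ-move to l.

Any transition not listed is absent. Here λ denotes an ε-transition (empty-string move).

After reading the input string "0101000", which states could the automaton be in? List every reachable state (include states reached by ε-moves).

Start in {j}.
Read '0': {j} → {j, k}.
Read '1': {j, k} → {j, l, m}.
Read '0': {j, l, m} → {j, k, l, m}.
Read '1': {j, k, l, m} → {j, k, l, m}.
Read '0': {j, k, l, m} → {j, k, l, m}.
Read '0': {j, k, l, m} → {j, k, l, m}.
Read '0': {j, k, l, m} → {j, k, l, m}.

{j, k, l, m}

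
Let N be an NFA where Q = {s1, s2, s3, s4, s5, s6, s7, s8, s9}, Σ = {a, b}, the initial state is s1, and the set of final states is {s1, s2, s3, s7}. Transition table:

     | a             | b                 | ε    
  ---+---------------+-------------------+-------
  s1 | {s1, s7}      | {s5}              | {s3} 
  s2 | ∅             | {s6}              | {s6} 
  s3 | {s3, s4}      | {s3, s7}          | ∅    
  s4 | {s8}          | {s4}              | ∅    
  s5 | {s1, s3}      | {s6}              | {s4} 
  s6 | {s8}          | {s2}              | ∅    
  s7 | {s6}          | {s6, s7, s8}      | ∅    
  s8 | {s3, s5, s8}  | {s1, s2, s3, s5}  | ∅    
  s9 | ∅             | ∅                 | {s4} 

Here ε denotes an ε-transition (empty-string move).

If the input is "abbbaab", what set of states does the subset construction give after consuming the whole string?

{s1, s2, s3, s4, s5, s6, s7, s8}

Start: ε-closure({s1}) = {s1, s3}.
Read 'a': s1→{s1, s7}, s3→{s3, s4}; now {s1, s3, s4, s7}.
Read 'b': s1→{s5}, s3→{s3, s7}, s4→{s4}, s7→{s6, s7, s8}; now {s3, s4, s5, s6, s7, s8}.
Read 'b': s3→{s3, s7}, s4→{s4}, s5→{s6}, s6→{s2}, s7→{s6, s7, s8}, s8→{s1, s2, s3, s5}; now {s1, s2, s3, s4, s5, s6, s7, s8}.
Read 'b': s1→{s5}, s2→{s6}, s3→{s3, s7}, s4→{s4}, s5→{s6}, s6→{s2}, s7→{s6, s7, s8}, s8→{s1, s2, s3, s5}; now {s1, s2, s3, s4, s5, s6, s7, s8}.
Read 'a': s1→{s1, s7}, s2→∅, s3→{s3, s4}, s4→{s8}, s5→{s1, s3}, s6→{s8}, s7→{s6}, s8→{s3, s5, s8}; now {s1, s3, s4, s5, s6, s7, s8}.
Read 'a': s1→{s1, s7}, s3→{s3, s4}, s4→{s8}, s5→{s1, s3}, s6→{s8}, s7→{s6}, s8→{s3, s5, s8}; now {s1, s3, s4, s5, s6, s7, s8}.
Read 'b': s1→{s5}, s3→{s3, s7}, s4→{s4}, s5→{s6}, s6→{s2}, s7→{s6, s7, s8}, s8→{s1, s2, s3, s5}; now {s1, s2, s3, s4, s5, s6, s7, s8}.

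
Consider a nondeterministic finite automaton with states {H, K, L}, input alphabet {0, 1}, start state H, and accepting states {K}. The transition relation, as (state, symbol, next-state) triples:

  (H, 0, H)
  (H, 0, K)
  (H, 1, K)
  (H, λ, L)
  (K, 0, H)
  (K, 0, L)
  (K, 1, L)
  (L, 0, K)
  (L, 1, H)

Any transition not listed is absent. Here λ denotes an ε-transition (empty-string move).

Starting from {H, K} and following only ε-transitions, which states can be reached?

{H, K, L}

Begin with {H, K}.
ε-move H → L; add L.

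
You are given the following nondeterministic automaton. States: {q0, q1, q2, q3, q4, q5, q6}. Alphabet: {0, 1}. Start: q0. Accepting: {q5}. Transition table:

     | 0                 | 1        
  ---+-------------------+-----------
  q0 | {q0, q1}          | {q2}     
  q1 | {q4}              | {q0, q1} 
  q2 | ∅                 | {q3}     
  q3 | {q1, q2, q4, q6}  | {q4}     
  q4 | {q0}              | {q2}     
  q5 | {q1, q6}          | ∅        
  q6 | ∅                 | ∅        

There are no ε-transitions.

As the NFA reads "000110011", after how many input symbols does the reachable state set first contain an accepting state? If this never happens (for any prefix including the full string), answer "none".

none

Start in {q0}.
Read '0': {q0} → {q0, q1}.
Read '0': {q0, q1} → {q0, q1, q4}.
Read '0': {q0, q1, q4} → {q0, q1, q4}.
Read '1': {q0, q1, q4} → {q0, q1, q2}.
Read '1': {q0, q1, q2} → {q0, q1, q2, q3}.
Read '0': {q0, q1, q2, q3} → {q0, q1, q2, q4, q6}.
Read '0': {q0, q1, q2, q4, q6} → {q0, q1, q4}.
Read '1': {q0, q1, q4} → {q0, q1, q2}.
Read '1': {q0, q1, q2} → {q0, q1, q2, q3}.
No reachable set along the way intersects F.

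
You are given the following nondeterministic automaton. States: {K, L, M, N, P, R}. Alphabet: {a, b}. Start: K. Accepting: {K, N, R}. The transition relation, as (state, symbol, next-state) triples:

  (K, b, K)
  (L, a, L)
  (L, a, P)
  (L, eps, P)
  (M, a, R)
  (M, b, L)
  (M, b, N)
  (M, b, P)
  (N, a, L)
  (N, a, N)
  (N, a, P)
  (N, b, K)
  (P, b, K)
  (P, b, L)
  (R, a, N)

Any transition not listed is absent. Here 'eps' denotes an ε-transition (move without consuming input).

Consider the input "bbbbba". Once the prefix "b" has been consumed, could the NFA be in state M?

No

Start in {K}.
Read 'b': K→{K}; now {K}.
State M is not in {K}.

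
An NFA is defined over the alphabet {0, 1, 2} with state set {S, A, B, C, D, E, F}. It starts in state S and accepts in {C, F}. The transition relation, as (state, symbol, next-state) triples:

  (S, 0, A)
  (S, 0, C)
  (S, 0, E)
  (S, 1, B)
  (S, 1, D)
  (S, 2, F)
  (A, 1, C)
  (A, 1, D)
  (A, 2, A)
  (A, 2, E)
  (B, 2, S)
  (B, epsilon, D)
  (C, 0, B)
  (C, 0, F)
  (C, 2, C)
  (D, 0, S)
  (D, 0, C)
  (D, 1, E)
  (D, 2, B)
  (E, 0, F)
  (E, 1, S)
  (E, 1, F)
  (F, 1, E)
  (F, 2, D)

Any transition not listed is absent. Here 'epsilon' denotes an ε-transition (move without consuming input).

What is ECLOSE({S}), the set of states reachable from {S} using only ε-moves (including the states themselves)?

Begin with {S}.
No ε-moves leave this set, so the closure equals the set itself.

{S}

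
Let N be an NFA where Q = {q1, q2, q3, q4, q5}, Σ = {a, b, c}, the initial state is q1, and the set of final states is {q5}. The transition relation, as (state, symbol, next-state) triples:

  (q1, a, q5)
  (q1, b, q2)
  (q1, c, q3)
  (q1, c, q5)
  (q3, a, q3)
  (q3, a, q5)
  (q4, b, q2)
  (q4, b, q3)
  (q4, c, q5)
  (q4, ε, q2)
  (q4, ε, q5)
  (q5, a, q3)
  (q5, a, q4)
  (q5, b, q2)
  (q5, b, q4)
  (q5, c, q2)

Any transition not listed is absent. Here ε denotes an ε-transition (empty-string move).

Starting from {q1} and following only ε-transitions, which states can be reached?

Begin with {q1}.
No ε-moves leave this set, so the closure equals the set itself.

{q1}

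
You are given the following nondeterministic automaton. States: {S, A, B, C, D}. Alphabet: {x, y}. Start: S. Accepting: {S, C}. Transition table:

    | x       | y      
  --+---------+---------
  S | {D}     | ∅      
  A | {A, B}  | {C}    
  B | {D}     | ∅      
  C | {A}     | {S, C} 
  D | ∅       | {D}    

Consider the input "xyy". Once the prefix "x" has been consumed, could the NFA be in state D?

Start in {S}.
Read 'x': S→{D}; now {D}.
State D is in {D}.

Yes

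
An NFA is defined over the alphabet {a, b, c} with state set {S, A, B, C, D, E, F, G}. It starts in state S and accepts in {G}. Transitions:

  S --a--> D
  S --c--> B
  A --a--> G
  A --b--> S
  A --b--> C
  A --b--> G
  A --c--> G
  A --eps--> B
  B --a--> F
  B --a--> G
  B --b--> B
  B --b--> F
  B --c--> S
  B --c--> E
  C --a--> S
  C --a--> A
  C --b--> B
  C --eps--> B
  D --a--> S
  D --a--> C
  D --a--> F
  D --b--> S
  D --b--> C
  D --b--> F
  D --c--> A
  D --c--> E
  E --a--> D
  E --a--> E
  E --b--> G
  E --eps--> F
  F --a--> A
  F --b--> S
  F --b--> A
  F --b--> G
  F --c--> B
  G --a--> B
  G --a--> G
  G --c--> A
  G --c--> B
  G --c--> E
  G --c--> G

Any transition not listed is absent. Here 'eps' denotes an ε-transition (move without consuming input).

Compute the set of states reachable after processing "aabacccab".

{S, A, B, C, F, G}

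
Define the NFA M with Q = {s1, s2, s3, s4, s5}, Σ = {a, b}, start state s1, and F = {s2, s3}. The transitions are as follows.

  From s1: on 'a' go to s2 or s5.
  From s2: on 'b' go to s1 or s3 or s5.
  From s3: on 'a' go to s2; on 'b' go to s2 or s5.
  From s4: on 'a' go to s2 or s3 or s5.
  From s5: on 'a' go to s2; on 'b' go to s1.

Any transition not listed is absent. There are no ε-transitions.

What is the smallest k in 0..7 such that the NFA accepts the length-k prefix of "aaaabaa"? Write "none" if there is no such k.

1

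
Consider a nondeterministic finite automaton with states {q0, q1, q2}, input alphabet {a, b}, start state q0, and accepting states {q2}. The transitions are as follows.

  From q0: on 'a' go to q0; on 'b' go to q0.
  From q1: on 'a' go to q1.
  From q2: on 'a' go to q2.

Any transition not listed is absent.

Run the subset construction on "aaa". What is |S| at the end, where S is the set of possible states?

1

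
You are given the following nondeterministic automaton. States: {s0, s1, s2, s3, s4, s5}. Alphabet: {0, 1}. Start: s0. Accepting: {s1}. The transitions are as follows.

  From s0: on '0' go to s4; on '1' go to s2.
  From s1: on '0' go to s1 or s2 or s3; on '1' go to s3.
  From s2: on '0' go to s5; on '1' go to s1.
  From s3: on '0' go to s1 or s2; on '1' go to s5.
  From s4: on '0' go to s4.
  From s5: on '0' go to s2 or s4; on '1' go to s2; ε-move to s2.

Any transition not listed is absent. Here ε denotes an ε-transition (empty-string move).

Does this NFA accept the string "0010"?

No

Start in {s0}.
Read '0': {s0} → {s4}.
Read '0': {s4} → {s4}.
Read '1': {s4} → ∅.
The set is empty and remains empty for the remaining 1 symbol.
The final set ∅ contains no accepting state.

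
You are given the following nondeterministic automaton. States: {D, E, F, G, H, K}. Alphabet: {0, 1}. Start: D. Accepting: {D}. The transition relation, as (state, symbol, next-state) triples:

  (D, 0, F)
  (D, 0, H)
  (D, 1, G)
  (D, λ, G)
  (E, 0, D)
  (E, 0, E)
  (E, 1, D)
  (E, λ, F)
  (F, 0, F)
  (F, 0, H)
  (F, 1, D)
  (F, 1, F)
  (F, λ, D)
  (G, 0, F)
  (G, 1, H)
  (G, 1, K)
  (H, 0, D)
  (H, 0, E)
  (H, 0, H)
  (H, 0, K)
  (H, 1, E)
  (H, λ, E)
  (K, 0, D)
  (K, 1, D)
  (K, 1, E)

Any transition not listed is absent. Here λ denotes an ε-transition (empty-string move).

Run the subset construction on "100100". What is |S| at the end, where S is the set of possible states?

6

Start: ε-closure({D}) = {D, G}.
Read '1': {D, G} → {D, E, F, G, H, K}.
Read '0': {D, E, F, G, H, K} → {D, E, F, G, H, K}.
Read '0': {D, E, F, G, H, K} → {D, E, F, G, H, K}.
Read '1': {D, E, F, G, H, K} → {D, E, F, G, H, K}.
Read '0': {D, E, F, G, H, K} → {D, E, F, G, H, K}.
Read '0': {D, E, F, G, H, K} → {D, E, F, G, H, K}.
That set has 6 states.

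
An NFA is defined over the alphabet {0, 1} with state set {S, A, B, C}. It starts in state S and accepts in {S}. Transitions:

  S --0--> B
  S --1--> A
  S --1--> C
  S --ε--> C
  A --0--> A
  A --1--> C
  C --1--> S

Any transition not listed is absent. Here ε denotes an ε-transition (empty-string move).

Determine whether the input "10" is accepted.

No

Start: ε-closure({S}) = {S, C}.
Read '1': {S, C} → {S, A, C}.
Read '0': {S, A, C} → {A, B}.
The final set {A, B} contains no accepting state.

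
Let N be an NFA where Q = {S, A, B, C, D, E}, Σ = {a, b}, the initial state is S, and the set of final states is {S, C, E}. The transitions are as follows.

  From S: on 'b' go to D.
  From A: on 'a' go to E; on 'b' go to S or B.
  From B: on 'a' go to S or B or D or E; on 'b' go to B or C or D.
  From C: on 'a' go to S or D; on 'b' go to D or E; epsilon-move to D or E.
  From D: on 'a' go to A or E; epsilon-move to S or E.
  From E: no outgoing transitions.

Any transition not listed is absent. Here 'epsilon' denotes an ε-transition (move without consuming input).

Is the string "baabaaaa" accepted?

Start in {S}.
Read 'b': S→{D}; union {D}; ε-closure = {S, D, E}.
Read 'a': S→∅, D→{A, E}, E→∅; now {A, E}.
Read 'a': A→{E}, E→∅; now {E}.
Read 'b': E→∅; now ∅.
The set is empty and remains empty for the remaining 4 symbols.
The final set ∅ contains no accepting state.

No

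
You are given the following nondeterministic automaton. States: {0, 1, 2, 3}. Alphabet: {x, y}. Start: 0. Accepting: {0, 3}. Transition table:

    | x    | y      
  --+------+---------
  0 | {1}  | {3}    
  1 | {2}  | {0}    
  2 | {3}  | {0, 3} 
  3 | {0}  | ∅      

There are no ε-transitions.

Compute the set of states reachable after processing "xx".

{2}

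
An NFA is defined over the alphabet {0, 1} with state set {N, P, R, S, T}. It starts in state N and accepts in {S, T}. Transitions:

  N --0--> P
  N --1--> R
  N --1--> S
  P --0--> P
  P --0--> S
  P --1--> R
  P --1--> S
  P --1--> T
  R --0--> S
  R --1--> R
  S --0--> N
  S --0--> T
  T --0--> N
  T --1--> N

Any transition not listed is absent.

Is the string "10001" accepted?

Start in {N}.
Read '1': N→{R, S}; now {R, S}.
Read '0': R→{S}, S→{N, T}; now {N, S, T}.
Read '0': N→{P}, S→{N, T}, T→{N}; now {N, P, T}.
Read '0': N→{P}, P→{P, S}, T→{N}; now {N, P, S}.
Read '1': N→{R, S}, P→{R, S, T}, S→∅; now {R, S, T}.
The final set {R, S, T} contains the accepting states S, T.

Yes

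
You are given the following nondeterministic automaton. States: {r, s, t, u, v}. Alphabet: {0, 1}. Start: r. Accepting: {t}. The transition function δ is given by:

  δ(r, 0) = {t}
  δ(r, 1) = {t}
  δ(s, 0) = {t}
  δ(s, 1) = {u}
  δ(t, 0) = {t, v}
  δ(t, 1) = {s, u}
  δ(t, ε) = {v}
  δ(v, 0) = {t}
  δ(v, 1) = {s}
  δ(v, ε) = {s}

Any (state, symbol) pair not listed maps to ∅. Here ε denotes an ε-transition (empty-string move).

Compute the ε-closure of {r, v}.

{r, s, v}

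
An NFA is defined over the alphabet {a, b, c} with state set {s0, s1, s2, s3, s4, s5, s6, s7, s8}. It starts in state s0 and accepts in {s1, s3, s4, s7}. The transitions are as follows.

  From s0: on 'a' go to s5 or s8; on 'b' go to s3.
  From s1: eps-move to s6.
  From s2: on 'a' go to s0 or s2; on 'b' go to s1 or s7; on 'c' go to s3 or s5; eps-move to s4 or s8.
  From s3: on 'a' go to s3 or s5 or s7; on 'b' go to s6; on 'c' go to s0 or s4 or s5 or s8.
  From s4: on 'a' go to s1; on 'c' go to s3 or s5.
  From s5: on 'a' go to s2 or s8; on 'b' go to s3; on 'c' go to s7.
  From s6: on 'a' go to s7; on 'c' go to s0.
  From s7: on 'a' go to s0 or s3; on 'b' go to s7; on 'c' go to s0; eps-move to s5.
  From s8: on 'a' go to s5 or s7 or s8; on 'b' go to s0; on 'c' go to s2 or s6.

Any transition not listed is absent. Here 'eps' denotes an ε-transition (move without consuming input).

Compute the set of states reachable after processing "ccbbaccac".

∅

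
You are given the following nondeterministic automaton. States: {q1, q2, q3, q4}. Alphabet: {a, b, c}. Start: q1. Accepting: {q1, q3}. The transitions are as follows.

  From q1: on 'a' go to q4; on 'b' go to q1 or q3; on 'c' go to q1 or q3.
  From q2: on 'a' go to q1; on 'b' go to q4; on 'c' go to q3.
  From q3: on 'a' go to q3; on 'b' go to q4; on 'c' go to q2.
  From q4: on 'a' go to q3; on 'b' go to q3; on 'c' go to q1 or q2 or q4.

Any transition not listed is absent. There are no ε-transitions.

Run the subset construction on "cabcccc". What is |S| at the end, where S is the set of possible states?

Start in {q1}.
Read 'c': {q1} → {q1, q3}.
Read 'a': {q1, q3} → {q3, q4}.
Read 'b': {q3, q4} → {q3, q4}.
Read 'c': {q3, q4} → {q1, q2, q4}.
Read 'c': {q1, q2, q4} → {q1, q2, q3, q4}.
Read 'c': {q1, q2, q3, q4} → {q1, q2, q3, q4}.
Read 'c': {q1, q2, q3, q4} → {q1, q2, q3, q4}.
That set has 4 states.

4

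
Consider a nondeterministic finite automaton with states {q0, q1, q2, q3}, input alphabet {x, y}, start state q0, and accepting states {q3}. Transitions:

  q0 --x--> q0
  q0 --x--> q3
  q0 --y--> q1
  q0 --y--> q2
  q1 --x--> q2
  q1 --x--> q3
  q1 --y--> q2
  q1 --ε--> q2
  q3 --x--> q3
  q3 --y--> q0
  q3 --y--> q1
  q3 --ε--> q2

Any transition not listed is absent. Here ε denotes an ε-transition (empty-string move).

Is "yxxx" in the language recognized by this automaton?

Start in {q0}.
Read 'y': q0→{q1, q2}; now {q1, q2}.
Read 'x': q1→{q2, q3}, q2→∅; now {q2, q3}.
Read 'x': q2→∅, q3→{q3}; union {q3}; ε-closure = {q2, q3}.
Read 'x': q2→∅, q3→{q3}; union {q3}; ε-closure = {q2, q3}.
The final set {q2, q3} contains the accepting state q3.

Yes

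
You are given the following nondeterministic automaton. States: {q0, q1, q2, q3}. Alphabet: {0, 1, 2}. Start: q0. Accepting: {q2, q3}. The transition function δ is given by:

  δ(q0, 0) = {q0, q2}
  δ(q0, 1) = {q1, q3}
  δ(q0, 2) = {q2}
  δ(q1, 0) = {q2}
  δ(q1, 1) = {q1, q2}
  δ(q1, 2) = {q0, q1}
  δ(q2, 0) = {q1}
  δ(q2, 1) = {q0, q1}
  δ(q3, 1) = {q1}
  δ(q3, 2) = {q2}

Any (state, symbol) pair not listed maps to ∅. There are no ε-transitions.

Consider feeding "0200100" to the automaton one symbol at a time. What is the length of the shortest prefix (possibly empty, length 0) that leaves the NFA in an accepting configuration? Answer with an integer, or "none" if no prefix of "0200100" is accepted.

Start in {q0}.
Read '0': {q0} → {q0, q2}.
None of the earlier sets intersect F, but {q0, q2} does.

1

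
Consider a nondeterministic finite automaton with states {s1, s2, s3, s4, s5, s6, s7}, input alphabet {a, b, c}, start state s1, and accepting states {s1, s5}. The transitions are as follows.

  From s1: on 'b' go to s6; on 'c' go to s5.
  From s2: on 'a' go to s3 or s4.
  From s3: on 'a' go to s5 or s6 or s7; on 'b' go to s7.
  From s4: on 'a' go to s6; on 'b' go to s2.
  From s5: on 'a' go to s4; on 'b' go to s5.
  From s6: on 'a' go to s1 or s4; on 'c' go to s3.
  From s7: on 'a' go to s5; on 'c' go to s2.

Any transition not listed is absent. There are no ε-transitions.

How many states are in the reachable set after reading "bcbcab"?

Start in {s1}.
Read 'b': {s1} → {s6}.
Read 'c': {s6} → {s3}.
Read 'b': {s3} → {s7}.
Read 'c': {s7} → {s2}.
Read 'a': {s2} → {s3, s4}.
Read 'b': {s3, s4} → {s2, s7}.
That set has 2 states.

2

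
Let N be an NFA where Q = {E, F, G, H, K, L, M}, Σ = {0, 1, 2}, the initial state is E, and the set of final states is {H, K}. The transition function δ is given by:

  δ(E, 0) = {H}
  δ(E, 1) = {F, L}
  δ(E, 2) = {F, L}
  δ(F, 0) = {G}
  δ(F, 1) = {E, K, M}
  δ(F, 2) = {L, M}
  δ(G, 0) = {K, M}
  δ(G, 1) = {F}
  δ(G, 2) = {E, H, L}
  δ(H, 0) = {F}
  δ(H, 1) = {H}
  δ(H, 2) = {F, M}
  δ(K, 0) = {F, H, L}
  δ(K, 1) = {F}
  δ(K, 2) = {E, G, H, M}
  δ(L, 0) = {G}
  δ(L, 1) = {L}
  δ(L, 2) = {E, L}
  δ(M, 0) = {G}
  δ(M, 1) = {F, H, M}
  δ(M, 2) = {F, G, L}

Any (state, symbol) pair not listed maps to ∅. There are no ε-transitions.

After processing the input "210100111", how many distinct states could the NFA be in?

6

Start in {E}.
Read '2': E→{F, L}; now {F, L}.
Read '1': F→{E, K, M}, L→{L}; now {E, K, L, M}.
Read '0': E→{H}, K→{F, H, L}, L→{G}, M→{G}; now {F, G, H, L}.
Read '1': F→{E, K, M}, G→{F}, H→{H}, L→{L}; now {E, F, H, K, L, M}.
Read '0': E→{H}, F→{G}, H→{F}, K→{F, H, L}, L→{G}, M→{G}; now {F, G, H, L}.
Read '0': F→{G}, G→{K, M}, H→{F}, L→{G}; now {F, G, K, M}.
Read '1': F→{E, K, M}, G→{F}, K→{F}, M→{F, H, M}; now {E, F, H, K, M}.
Read '1': E→{F, L}, F→{E, K, M}, H→{H}, K→{F}, M→{F, H, M}; now {E, F, H, K, L, M}.
Read '1': E→{F, L}, F→{E, K, M}, H→{H}, K→{F}, L→{L}, M→{F, H, M}; now {E, F, H, K, L, M}.
That set has 6 states.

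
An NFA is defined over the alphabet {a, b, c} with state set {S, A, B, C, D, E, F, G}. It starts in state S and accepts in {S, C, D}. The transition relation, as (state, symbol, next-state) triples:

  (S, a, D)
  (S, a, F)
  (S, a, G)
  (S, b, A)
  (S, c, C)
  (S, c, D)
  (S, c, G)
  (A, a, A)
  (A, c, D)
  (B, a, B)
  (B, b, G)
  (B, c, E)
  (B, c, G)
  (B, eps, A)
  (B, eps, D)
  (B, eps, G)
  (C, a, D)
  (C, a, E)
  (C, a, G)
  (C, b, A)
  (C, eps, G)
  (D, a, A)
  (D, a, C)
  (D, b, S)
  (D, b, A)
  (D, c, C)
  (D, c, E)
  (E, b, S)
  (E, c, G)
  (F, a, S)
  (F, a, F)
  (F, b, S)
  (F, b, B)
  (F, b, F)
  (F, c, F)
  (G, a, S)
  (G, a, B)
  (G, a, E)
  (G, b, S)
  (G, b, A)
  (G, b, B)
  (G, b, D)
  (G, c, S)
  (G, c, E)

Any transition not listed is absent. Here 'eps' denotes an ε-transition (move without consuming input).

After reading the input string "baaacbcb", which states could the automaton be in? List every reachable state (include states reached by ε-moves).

{S, A, B, D, G}

Start in {S}.
Read 'b': {S} → {A}.
Read 'a': {A} → {A}.
Read 'a': {A} → {A}.
Read 'a': {A} → {A}.
Read 'c': {A} → {D}.
Read 'b': {D} → {S, A}.
Read 'c': {S, A} → {C, D, G}.
Read 'b': {C, D, G} → {S, A, B, D, G}.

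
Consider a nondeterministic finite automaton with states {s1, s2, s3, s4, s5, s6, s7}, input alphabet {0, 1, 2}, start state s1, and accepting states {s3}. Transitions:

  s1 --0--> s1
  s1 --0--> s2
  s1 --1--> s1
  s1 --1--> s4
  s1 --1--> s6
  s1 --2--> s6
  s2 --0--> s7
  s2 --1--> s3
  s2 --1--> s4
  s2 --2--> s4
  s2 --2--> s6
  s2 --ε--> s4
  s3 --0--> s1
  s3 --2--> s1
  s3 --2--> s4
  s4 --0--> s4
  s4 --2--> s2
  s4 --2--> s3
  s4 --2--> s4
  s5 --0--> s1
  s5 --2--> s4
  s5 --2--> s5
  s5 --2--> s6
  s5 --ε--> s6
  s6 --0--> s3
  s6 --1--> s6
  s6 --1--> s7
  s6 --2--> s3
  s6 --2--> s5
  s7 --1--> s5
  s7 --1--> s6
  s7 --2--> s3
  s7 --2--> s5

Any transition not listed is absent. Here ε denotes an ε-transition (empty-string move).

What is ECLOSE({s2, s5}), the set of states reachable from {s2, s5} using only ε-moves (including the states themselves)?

{s2, s4, s5, s6}

Begin with {s2, s5}.
ε-move s5 → s6; add s6.
ε-move s2 → s4; add s4.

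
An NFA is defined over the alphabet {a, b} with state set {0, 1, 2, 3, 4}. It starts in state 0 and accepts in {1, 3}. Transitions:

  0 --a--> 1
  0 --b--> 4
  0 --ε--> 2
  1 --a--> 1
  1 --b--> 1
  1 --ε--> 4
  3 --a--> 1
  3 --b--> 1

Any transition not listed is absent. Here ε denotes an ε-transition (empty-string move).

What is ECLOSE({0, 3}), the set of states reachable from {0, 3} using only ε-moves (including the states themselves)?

Begin with {0, 3}.
ε-move 0 → 2; add 2.

{0, 2, 3}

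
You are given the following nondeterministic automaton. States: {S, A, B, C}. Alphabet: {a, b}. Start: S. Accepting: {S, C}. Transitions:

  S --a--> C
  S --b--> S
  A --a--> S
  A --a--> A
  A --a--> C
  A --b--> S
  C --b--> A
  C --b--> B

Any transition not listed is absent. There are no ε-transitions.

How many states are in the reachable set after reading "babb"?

1

Start in {S}.
Read 'b': S→{S}; now {S}.
Read 'a': S→{C}; now {C}.
Read 'b': C→{A, B}; now {A, B}.
Read 'b': A→{S}, B→∅; now {S}.
That set has 1 state.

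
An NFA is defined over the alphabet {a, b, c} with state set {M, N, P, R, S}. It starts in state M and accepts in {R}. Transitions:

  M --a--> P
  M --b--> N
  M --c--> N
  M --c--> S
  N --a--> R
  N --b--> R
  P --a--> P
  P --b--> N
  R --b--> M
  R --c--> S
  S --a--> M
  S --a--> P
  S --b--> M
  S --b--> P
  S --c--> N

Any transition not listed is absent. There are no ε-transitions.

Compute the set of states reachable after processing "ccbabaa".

Start in {M}.
Read 'c': M→{N, S}; now {N, S}.
Read 'c': N→∅, S→{N}; now {N}.
Read 'b': N→{R}; now {R}.
Read 'a': R→∅; now ∅.
The set is empty and remains empty for the remaining 3 symbols.

∅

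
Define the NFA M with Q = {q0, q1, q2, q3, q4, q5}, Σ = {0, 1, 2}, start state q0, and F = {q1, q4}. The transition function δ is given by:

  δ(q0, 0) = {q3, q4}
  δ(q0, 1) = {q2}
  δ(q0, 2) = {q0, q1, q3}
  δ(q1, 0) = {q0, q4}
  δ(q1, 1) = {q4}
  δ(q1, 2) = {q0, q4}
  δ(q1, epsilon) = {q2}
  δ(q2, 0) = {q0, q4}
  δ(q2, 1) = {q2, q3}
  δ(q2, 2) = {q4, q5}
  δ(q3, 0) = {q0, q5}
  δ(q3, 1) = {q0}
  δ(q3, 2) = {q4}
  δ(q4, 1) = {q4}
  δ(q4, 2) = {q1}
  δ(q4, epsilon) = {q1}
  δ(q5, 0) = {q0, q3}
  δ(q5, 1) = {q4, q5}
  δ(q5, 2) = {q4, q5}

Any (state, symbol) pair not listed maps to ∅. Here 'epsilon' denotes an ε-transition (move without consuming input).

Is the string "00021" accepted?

Start in {q0}.
Read '0': {q0} → {q1, q2, q3, q4}.
Read '0': {q1, q2, q3, q4} → {q0, q1, q2, q4, q5}.
Read '0': {q0, q1, q2, q4, q5} → {q0, q1, q2, q3, q4}.
Read '2': {q0, q1, q2, q3, q4} → {q0, q1, q2, q3, q4, q5}.
Read '1': {q0, q1, q2, q3, q4, q5} → {q0, q1, q2, q3, q4, q5}.
The final set {q0, q1, q2, q3, q4, q5} contains the accepting states q1, q4.

Yes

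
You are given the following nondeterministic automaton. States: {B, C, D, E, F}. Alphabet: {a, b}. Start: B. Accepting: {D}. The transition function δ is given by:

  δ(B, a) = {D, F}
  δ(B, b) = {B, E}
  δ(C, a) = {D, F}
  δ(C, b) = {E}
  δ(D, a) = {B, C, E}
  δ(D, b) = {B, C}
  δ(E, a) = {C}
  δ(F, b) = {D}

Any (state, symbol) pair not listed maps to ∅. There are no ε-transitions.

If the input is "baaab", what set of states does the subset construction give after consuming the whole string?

Start in {B}.
Read 'b': B→{B, E}; now {B, E}.
Read 'a': B→{D, F}, E→{C}; now {C, D, F}.
Read 'a': C→{D, F}, D→{B, C, E}, F→∅; now {B, C, D, E, F}.
Read 'a': B→{D, F}, C→{D, F}, D→{B, C, E}, E→{C}, F→∅; now {B, C, D, E, F}.
Read 'b': B→{B, E}, C→{E}, D→{B, C}, E→∅, F→{D}; now {B, C, D, E}.

{B, C, D, E}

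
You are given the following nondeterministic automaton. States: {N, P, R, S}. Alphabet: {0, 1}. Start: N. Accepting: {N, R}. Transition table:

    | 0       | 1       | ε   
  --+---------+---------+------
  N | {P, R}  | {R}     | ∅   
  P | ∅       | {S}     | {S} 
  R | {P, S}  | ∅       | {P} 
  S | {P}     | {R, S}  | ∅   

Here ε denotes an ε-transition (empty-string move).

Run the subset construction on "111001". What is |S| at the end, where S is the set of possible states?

Start in {N}.
Read '1': N→{R}; union {R}; ε-closure = {P, R, S}.
Read '1': P→{S}, R→∅, S→{R, S}; union {R, S}; ε-closure = {P, R, S}.
Read '1': P→{S}, R→∅, S→{R, S}; union {R, S}; ε-closure = {P, R, S}.
Read '0': P→∅, R→{P, S}, S→{P}; now {P, S}.
Read '0': P→∅, S→{P}; union {P}; ε-closure = {P, S}.
Read '1': P→{S}, S→{R, S}; union {R, S}; ε-closure = {P, R, S}.
That set has 3 states.

3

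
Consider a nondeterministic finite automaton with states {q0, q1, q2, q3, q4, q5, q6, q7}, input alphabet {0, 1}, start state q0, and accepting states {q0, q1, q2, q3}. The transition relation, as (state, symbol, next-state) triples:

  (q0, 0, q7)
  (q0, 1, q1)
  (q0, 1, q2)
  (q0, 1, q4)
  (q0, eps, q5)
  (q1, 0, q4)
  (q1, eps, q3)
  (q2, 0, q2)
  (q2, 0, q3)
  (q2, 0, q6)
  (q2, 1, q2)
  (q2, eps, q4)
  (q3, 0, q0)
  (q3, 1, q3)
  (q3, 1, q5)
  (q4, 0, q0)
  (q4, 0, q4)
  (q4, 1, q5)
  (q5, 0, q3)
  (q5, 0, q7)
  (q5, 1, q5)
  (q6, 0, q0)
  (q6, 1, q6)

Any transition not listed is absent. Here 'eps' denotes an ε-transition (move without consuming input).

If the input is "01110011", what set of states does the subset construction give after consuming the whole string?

Start: ε-closure({q0}) = {q0, q5}.
Read '0': q0→{q7}, q5→{q3, q7}; now {q3, q7}.
Read '1': q3→{q3, q5}, q7→∅; now {q3, q5}.
Read '1': q3→{q3, q5}, q5→{q5}; now {q3, q5}.
Read '1': q3→{q3, q5}, q5→{q5}; now {q3, q5}.
Read '0': q3→{q0}, q5→{q3, q7}; union {q0, q3, q7}; ε-closure = {q0, q3, q5, q7}.
Read '0': q0→{q7}, q3→{q0}, q5→{q3, q7}, q7→∅; union {q0, q3, q7}; ε-closure = {q0, q3, q5, q7}.
Read '1': q0→{q1, q2, q4}, q3→{q3, q5}, q5→{q5}, q7→∅; now {q1, q2, q3, q4, q5}.
Read '1': q1→∅, q2→{q2}, q3→{q3, q5}, q4→{q5}, q5→{q5}; union {q2, q3, q5}; ε-closure = {q2, q3, q4, q5}.

{q2, q3, q4, q5}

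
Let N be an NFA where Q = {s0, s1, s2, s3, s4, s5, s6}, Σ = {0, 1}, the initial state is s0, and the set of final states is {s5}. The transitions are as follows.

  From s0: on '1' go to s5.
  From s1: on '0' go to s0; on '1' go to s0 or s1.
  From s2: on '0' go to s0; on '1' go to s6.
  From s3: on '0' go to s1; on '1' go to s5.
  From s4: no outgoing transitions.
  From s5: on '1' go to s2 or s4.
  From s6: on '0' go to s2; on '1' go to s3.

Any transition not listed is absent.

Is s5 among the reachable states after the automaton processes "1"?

Start in {s0}.
Read '1': {s0} → {s5}.
State s5 is in {s5}.

Yes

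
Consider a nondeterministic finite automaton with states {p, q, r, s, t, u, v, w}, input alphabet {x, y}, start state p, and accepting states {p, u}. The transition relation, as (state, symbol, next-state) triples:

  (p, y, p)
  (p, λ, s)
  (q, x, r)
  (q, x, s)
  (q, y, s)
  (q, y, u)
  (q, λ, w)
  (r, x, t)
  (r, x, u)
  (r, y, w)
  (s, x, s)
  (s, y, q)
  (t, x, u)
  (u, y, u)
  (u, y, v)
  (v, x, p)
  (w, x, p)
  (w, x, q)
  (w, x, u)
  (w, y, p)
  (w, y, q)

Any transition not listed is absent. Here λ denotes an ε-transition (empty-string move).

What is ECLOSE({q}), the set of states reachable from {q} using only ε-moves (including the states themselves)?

Begin with {q}.
ε-move q → w; add w.

{q, w}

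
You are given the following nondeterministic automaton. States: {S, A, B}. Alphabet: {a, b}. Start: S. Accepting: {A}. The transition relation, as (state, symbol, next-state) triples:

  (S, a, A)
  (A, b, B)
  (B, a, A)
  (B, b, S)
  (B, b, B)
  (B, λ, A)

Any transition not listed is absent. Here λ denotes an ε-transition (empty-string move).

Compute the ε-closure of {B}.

{A, B}

Begin with {B}.
ε-move B → A; add A.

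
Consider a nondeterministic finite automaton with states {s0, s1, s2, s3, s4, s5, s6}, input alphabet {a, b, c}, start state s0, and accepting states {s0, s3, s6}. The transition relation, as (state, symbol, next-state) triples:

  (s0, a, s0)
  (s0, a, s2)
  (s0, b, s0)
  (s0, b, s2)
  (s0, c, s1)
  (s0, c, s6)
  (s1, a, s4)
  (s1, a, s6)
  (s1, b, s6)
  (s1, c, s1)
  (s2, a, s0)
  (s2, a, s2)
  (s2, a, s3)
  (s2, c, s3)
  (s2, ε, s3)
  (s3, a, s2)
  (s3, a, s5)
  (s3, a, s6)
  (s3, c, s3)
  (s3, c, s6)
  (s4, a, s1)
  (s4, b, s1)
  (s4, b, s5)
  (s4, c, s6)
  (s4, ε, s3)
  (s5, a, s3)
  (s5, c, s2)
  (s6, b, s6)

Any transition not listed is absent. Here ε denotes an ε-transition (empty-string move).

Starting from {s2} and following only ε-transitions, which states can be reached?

{s2, s3}

Begin with {s2}.
ε-move s2 → s3; add s3.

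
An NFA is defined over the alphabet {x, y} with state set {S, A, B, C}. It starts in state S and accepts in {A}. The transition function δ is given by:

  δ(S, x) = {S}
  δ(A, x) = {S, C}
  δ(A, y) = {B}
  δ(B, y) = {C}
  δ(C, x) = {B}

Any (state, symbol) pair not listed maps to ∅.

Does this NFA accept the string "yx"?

No

Start in {S}.
Read 'y': {S} → ∅.
The set is empty and remains empty for the remaining 1 symbol.
The final set ∅ contains no accepting state.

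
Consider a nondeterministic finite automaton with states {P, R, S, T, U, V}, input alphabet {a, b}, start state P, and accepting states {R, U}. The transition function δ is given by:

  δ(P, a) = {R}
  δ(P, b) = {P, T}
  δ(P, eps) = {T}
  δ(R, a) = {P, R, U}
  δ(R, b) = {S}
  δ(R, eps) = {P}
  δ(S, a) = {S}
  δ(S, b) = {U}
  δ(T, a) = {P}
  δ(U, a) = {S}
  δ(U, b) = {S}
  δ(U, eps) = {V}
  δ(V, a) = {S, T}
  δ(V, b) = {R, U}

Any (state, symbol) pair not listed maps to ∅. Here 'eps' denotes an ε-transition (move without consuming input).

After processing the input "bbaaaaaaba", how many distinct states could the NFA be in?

6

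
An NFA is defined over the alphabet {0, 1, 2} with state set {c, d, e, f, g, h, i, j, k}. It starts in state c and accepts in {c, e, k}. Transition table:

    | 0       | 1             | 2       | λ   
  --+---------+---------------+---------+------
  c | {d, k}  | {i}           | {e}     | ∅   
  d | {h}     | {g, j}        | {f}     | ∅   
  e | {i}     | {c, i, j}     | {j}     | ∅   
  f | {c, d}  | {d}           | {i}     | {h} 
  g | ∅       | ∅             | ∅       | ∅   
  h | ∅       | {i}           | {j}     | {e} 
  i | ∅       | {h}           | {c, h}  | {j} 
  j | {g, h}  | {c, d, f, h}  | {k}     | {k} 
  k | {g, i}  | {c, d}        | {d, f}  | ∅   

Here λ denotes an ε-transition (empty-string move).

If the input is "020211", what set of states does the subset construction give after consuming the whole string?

{c, d, e, f, g, h, i, j, k}

Start in {c}.
Read '0': c→{d, k}; now {d, k}.
Read '2': d→{f}, k→{d, f}; union {d, f}; ε-closure = {d, e, f, h}.
Read '0': d→{h}, e→{i}, f→{c, d}, h→∅; union {c, d, h, i}; ε-closure = {c, d, e, h, i, j, k}.
Read '2': c→{e}, d→{f}, e→{j}, h→{j}, i→{c, h}, j→{k}, k→{d, f}; now {c, d, e, f, h, j, k}.
Read '1': c→{i}, d→{g, j}, e→{c, i, j}, f→{d}, h→{i}, j→{c, d, f, h}, k→{c, d}; union {c, d, f, g, h, i, j}; ε-closure = {c, d, e, f, g, h, i, j, k}.
Read '1': c→{i}, d→{g, j}, e→{c, i, j}, f→{d}, g→∅, h→{i}, i→{h}, j→{c, d, f, h}, k→{c, d}; union {c, d, f, g, h, i, j}; ε-closure = {c, d, e, f, g, h, i, j, k}.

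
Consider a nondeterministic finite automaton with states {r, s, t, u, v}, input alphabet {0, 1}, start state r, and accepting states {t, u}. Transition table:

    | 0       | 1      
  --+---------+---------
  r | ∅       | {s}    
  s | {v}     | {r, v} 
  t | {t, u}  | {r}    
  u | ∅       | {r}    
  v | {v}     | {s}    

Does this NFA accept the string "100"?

No

Start in {r}.
Read '1': {r} → {s}.
Read '0': {s} → {v}.
Read '0': {v} → {v}.
The final set {v} contains no accepting state.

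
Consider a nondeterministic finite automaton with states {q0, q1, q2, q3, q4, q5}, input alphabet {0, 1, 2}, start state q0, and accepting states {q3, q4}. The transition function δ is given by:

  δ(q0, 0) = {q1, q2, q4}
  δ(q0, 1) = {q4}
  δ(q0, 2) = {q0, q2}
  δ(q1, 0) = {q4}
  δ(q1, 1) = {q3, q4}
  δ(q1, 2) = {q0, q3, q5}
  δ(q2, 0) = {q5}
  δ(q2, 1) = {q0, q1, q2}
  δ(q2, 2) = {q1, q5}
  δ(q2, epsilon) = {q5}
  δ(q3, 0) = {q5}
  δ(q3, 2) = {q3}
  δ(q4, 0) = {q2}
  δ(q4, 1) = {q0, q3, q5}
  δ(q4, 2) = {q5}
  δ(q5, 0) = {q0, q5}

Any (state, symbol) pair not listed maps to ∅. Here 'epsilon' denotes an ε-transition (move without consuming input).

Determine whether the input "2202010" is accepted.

Yes

Start in {q0}.
Read '2': q0→{q0, q2}; union {q0, q2}; ε-closure = {q0, q2, q5}.
Read '2': q0→{q0, q2}, q2→{q1, q5}, q5→∅; now {q0, q1, q2, q5}.
Read '0': q0→{q1, q2, q4}, q1→{q4}, q2→{q5}, q5→{q0, q5}; now {q0, q1, q2, q4, q5}.
Read '2': q0→{q0, q2}, q1→{q0, q3, q5}, q2→{q1, q5}, q4→{q5}, q5→∅; now {q0, q1, q2, q3, q5}.
Read '0': q0→{q1, q2, q4}, q1→{q4}, q2→{q5}, q3→{q5}, q5→{q0, q5}; now {q0, q1, q2, q4, q5}.
Read '1': q0→{q4}, q1→{q3, q4}, q2→{q0, q1, q2}, q4→{q0, q3, q5}, q5→∅; now {q0, q1, q2, q3, q4, q5}.
Read '0': q0→{q1, q2, q4}, q1→{q4}, q2→{q5}, q3→{q5}, q4→{q2}, q5→{q0, q5}; now {q0, q1, q2, q4, q5}.
The final set {q0, q1, q2, q4, q5} contains the accepting state q4.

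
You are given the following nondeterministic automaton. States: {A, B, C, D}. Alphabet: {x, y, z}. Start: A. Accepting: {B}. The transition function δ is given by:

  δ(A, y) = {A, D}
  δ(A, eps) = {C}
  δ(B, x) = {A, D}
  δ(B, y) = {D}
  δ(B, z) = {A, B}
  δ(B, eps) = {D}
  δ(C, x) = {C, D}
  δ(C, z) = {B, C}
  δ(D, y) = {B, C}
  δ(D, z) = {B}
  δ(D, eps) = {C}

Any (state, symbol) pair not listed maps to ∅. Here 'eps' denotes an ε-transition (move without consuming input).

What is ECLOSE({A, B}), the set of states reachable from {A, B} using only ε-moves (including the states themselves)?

{A, B, C, D}

Begin with {A, B}.
ε-move A → C; add C.
ε-move B → D; add D.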